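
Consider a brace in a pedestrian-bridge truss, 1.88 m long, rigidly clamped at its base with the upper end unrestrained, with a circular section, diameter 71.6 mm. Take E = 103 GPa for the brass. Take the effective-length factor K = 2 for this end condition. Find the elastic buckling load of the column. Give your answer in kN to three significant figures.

P_cr ≈ 92.8 kN

I = πd⁴/64 = π×71.6⁴/64 = 1.290×10^6 mm⁴
I = 1.290×10^6 mm⁴ = 1.290×10^-6 m⁴
Effective length L_e = K·L = 2 × 1.88 = 3.760 m
P_cr = π²EI / L_e² = π² × 103×10⁹ × 1.290×10^-6 / 3.760² = 9.276×10^4 N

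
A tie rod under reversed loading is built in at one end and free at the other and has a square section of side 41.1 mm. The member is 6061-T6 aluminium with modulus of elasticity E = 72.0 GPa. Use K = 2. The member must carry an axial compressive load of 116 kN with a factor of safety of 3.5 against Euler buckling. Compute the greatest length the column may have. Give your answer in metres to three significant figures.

L_max ≈ 0.323 m

I = a⁴/12 = 41.1⁴/12 = 2.378×10^5 mm⁴
I = 2.378×10^-7 m⁴
Required critical load P_cr = n·P = 3.5 × 116 = 406.0 kN = 4.060×10^5 N
From P_cr = π²EI/(K·L)²:  L = (1/K)·√(π²EI/P_cr) = (1/2)·√(π²×7.20×10^10×2.378×10^-7/4.060×10^5)
L = 0.323 m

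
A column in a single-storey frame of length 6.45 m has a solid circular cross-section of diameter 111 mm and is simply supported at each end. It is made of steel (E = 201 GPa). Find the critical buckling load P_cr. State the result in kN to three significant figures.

P_cr ≈ 355 kN

I = πd⁴/64 = π×111⁴/64 = 7.452×10^6 mm⁴
I = 7.452×10^6 mm⁴ = 7.452×10^-6 m⁴
Effective length L_e = K·L = 1 × 6.45 = 6.450 m
P_cr = π²EI / L_e² = π² × 201×10⁹ × 7.452×10^-6 / 6.450² = 3.553×10^5 N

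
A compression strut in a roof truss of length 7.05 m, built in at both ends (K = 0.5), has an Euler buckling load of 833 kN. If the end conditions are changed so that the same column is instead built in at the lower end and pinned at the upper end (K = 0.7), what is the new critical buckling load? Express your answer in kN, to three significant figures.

P_cr ≈ 425 kN

P_cr ∝ 1/K², so P_cr,new = P_cr,old × (K_old/K_new)² = 833 × (0.5/0.7)²
= 833 × 0.5102 = 425 kN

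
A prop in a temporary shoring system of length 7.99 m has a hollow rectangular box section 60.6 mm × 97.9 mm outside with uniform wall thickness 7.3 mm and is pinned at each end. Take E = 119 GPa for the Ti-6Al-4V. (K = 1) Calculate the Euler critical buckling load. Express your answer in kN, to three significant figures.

P_cr ≈ 21.0 kN

Inner dimensions: h_i = 97.9 − 2×7.3 = 83.30 mm, b_i = 60.6 − 2×7.3 = 46.00 mm
Weak-axis I_min = (h_o·b_o³ − h_i·b_i³)/12 with b_o = 60.6, b_i = 46.00 mm (shorter outer/inner sides).
I_min = (97.9×60.6³ − 83.30×46.00³)/12 = 1.140×10^6 mm⁴
I = 1.140×10^6 mm⁴ = 1.140×10^-6 m⁴
Effective length L_e = K·L = 1 × 7.99 = 7.990 m
P_cr = π²EI / L_e² = π² × 119×10⁹ × 1.140×10^-6 / 7.990² = 2.097×10^4 N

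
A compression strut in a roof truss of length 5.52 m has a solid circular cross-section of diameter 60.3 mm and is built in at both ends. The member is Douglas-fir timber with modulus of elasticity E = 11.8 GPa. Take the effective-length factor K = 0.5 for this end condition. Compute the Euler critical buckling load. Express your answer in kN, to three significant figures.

I = πd⁴/64 = π×60.3⁴/64 = 6.490×10^5 mm⁴
I = 6.490×10^5 mm⁴ = 6.490×10^-7 m⁴
Effective length L_e = K·L = 0.5 × 5.52 = 2.760 m
P_cr = π²EI / L_e² = π² × 11.8×10⁹ × 6.490×10^-7 / 2.760² = 9.922×10^3 N

P_cr ≈ 9.92 kN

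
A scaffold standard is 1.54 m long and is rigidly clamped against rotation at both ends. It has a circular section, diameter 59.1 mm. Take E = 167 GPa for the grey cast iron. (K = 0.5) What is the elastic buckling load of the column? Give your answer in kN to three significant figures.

P_cr ≈ 1660 kN

I = πd⁴/64 = π×59.1⁴/64 = 5.989×10^5 mm⁴
I = 5.989×10^5 mm⁴ = 5.989×10^-7 m⁴
Effective length L_e = K·L = 0.5 × 1.54 = 0.7700 m
P_cr = π²EI / L_e² = π² × 167×10⁹ × 5.989×10^-7 / 0.7700² = 1.665×10^6 N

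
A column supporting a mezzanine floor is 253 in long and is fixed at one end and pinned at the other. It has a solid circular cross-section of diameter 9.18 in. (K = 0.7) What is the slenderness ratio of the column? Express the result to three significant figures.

λ ≈ 77.2

For a solid circle r = d/4 = 9.18/4 = 2.295 in
L_e = K·L = 0.7 × 253 = 177.1 in
λ = L_e / r_min = 177.10 / 2.295 = 77.2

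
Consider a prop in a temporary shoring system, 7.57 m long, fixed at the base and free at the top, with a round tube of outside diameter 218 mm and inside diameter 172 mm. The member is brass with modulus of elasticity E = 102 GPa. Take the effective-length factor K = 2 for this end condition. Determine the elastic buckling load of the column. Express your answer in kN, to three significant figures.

d_o = 218 mm, d_i = 172 mm
I = π(d_o⁴ − d_i⁴)/64 = π(218⁴ − 172.0⁴)/64 = 6.790×10^7 mm⁴
I = 6.790×10^7 mm⁴ = 6.790×10^-5 m⁴
Effective length L_e = K·L = 2 × 7.57 = 15.14 m
P_cr = π²EI / L_e² = π² × 102×10⁹ × 6.790×10^-5 / 15.14² = 2.982×10^5 N

P_cr ≈ 298 kN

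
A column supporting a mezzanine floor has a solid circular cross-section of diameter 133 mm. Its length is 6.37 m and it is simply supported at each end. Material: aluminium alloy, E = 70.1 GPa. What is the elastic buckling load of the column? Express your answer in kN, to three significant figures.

P_cr ≈ 262 kN

I = πd⁴/64 = π×133⁴/64 = 1.536×10^7 mm⁴
I = 1.536×10^7 mm⁴ = 1.536×10^-5 m⁴
Effective length L_e = K·L = 1 × 6.37 = 6.370 m
P_cr = π²EI / L_e² = π² × 70.1×10⁹ × 1.536×10^-5 / 6.370² = 2.619×10^5 N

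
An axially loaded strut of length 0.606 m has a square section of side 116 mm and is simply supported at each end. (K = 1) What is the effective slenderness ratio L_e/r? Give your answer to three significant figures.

λ ≈ 18.1

For a square r = a/√12 = 116/√12 = 33.49 mm
L_e = K·L = 1 × 0.606 m = 0.6060 m = 606.00 mm
λ = L_e / r_min = 606.00 / 33.49 = 18.1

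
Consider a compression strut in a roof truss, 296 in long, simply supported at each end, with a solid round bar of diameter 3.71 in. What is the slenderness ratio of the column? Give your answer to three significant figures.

λ ≈ 319

I = πd⁴/64 = π×3.71⁴/64 = 9.300 in⁴
A = 10.81 in²;  r_min = √(I/A) = √(9.300/10.81) = 0.9275 in
L_e = K·L = 1 × 296 = 296.0 in
λ = L_e / r_min = 296.00 / 0.9275 = 319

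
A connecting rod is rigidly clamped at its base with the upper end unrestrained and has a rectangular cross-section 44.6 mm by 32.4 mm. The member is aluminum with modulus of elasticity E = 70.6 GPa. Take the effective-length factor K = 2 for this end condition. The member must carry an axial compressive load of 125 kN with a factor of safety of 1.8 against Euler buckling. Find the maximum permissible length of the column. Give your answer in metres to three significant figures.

Buckling occurs about the weak axis: I_min = h·b³/12 with b = 32.4 mm (the shorter side).
I_min = 44.6×32.4³/12 = 1.264×10^5 mm⁴
I = 1.264×10^-7 m⁴
Required critical load P_cr = n·P = 1.8 × 125 = 225.0 kN = 2.250×10^5 N
From P_cr = π²EI/(K·L)²:  L = (1/K)·√(π²EI/P_cr) = (1/2)·√(π²×7.06×10^10×1.264×10^-7/2.250×10^5)
L = 0.313 m

L_max ≈ 0.313 m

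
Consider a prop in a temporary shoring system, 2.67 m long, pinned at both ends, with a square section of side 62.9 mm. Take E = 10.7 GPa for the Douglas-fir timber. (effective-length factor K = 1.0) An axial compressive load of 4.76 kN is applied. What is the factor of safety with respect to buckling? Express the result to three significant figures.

I = a⁴/12 = 62.9⁴/12 = 1.304×10^6 mm⁴
I = 1.304×10^6 mm⁴ = 1.304×10^-6 m⁴
Effective length L_e = K·L = 1 × 2.67 = 2.670 m
P_cr = π²EI / L_e² = π² × 10.7×10⁹ × 1.304×10^-6 / 2.670² = 1.932×10^4 N
Factor of safety n = P_cr / P = 19.323 / 4.76 = 4.06

n ≈ 4.06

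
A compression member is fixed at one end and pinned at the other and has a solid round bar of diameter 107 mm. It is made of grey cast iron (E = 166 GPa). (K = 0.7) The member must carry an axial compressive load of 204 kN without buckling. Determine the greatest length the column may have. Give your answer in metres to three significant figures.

L_max ≈ 10.3 m

I = πd⁴/64 = π×107⁴/64 = 6.434×10^6 mm⁴
I = 6.434×10^-6 m⁴
At the buckling limit P_cr = P = 2.040×10^5 N
From P_cr = π²EI/(K·L)²:  L = (1/K)·√(π²EI/P_cr) = (1/0.7)·√(π²×1.66×10^11×6.434×10^-6/2.040×10^5)
L = 10.3 m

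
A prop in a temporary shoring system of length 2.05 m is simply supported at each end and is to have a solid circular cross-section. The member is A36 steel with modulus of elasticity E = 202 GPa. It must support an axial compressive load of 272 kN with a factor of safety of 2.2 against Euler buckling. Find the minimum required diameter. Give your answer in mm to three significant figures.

d ≈ 71.2 mm

Required P_cr = n·P = 2.2 × 272 = 598.4 kN
L_e = K·L = 1 × 2.05 = 2.050 m
Required I = P_cr·L_e²/(π²E) = 5.984×10^5 × 2.050² / (π² × 2.02×10^11) = 1.261×10^-6 m⁴
I_req = 1.261×10^6 mm⁴
Solid circle: I = πd⁴/64  ⇒  d = (64I/π)^(1/4) = (64×1.261×10^6/π)^(1/4) = 71.2 mm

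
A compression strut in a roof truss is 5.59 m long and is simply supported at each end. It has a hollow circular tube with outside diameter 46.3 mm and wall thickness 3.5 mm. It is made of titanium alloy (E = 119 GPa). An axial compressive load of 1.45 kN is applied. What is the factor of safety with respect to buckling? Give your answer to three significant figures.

n ≈ 2.81

Inner diameter d_i = 46.3 − 2×3.5 = 39.30 mm
I = π(d_o⁴ − d_i⁴)/64 = π(46.3⁴ − 39.30⁴)/64 = 1.085×10^5 mm⁴
I = 1.085×10^5 mm⁴ = 1.085×10^-7 m⁴
Effective length L_e = K·L = 1 × 5.59 = 5.590 m
P_cr = π²EI / L_e² = π² × 119×10⁹ × 1.085×10^-7 / 5.590² = 4.077×10^3 N
Factor of safety n = P_cr / P = 4.0773 / 1.45 = 2.81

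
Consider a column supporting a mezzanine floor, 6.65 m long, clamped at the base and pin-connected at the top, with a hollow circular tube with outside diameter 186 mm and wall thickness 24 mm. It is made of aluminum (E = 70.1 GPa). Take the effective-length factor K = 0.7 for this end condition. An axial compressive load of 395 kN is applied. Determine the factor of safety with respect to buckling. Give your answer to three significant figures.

Inner diameter d_i = 186 − 2×24 = 138.0 mm
I = π(d_o⁴ − d_i⁴)/64 = π(186⁴ − 138.0⁴)/64 = 4.095×10^7 mm⁴
I = 4.095×10^7 mm⁴ = 4.095×10^-5 m⁴
Effective length L_e = K·L = 0.7 × 6.65 = 4.655 m
P_cr = π²EI / L_e² = π² × 70.1×10⁹ × 4.095×10^-5 / 4.655² = 1.307×10^6 N
Factor of safety n = P_cr / P = 1307.4 / 395 = 3.31

n ≈ 3.31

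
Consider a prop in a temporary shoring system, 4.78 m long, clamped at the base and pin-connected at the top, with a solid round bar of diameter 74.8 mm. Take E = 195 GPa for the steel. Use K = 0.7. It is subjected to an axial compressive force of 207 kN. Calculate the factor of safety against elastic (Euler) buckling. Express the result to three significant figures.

I = πd⁴/64 = π×74.8⁴/64 = 1.537×10^6 mm⁴
I = 1.537×10^6 mm⁴ = 1.537×10^-6 m⁴
Effective length L_e = K·L = 0.7 × 4.78 = 3.346 m
P_cr = π²EI / L_e² = π² × 195×10⁹ × 1.537×10^-6 / 3.346² = 2.642×10^5 N
Factor of safety n = P_cr / P = 264.15 / 207 = 1.28

n ≈ 1.28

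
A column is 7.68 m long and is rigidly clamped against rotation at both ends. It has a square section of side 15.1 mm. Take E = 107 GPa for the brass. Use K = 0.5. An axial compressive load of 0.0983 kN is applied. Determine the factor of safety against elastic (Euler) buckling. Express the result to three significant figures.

I = a⁴/12 = 15.1⁴/12 = 4.332×10^3 mm⁴
I = 4.332×10^3 mm⁴ = 4.332×10^-9 m⁴
Effective length L_e = K·L = 0.5 × 7.68 = 3.840 m
P_cr = π²EI / L_e² = π² × 107×10⁹ × 4.332×10^-9 / 3.840² = 310.3 N
Factor of safety n = P_cr / P = 0.31028 / 0.0983 = 3.16

n ≈ 3.16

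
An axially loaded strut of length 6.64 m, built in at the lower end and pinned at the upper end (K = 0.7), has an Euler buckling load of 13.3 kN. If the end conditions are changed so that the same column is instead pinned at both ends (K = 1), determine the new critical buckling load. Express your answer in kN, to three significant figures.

P_cr ≈ 6.52 kN

P_cr ∝ 1/K², so P_cr,new = P_cr,old × (K_old/K_new)² = 13.3 × (0.7/1)²
= 13.3 × 0.4900 = 6.52 kN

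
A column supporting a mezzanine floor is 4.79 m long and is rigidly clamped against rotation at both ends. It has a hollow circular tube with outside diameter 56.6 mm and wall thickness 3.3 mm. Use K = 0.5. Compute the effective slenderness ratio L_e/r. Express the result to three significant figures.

Inner diameter d_i = 56.6 − 2×3.3 = 50.00 mm
I = π(d_o⁴ − d_i⁴)/64 = π(56.6⁴ − 50.00⁴)/64 = 1.970×10^5 mm⁴
A = 552.6 mm²;  r_min = √(I/A) = √(1.970×10^5/552.6) = 18.88 mm
L_e = K·L = 0.5 × 4.79 m = 2.395 m = 2395.0 mm
λ = L_e / r_min = 2395.0 / 18.88 = 127

λ ≈ 127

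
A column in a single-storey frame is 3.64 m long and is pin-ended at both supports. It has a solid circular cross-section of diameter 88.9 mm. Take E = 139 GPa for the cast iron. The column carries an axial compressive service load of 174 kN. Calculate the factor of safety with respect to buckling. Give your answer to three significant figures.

I = πd⁴/64 = π×88.9⁴/64 = 3.066×10^6 mm⁴
I = 3.066×10^6 mm⁴ = 3.066×10^-6 m⁴
Effective length L_e = K·L = 1 × 3.64 = 3.640 m
P_cr = π²EI / L_e² = π² × 139×10⁹ × 3.066×10^-6 / 3.640² = 3.175×10^5 N
Factor of safety n = P_cr / P = 317.46 / 174 = 1.82

n ≈ 1.82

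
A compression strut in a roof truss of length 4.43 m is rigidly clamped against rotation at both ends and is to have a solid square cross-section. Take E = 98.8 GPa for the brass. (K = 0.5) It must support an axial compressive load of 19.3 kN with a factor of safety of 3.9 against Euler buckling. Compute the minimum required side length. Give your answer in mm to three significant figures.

Required P_cr = n·P = 3.9 × 19.3 = 75.27 kN
L_e = K·L = 0.5 × 4.43 = 2.215 m
Required I = P_cr·L_e²/(π²E) = 7.527×10^4 × 2.215² / (π² × 9.88×10^10) = 3.787×10^-7 m⁴
I_req = 3.787×10^5 mm⁴
Solid square: I = a⁴/12  ⇒  a = (12I)^(1/4) = (12×3.787×10^5)^(1/4) = 46.2 mm

a ≈ 46.2 mm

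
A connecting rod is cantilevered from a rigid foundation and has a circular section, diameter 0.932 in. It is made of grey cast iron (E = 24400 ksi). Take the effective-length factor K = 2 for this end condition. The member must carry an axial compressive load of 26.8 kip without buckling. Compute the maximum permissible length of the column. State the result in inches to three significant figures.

I = πd⁴/64 = π×0.932⁴/64 = 3.704×10^-2 in⁴
At the buckling limit P_cr = P = 2.680×10^4 lb
From P_cr = π²EI/(K·L)²:  L = (1/K)·√(π²EI/P_cr) = (1/2)·√(π²×2.44×10^7×3.704×10^-2/2.680×10^4)
L = 9.12 in

L_max ≈ 9.12 in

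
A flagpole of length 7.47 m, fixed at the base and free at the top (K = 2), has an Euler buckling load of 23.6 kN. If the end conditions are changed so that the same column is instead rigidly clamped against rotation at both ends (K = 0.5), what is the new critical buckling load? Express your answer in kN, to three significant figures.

P_cr ≈ 378 kN

P_cr ∝ 1/K², so P_cr,new = P_cr,old × (K_old/K_new)² = 23.6 × (2/0.5)²
= 23.6 × 16.00 = 378 kN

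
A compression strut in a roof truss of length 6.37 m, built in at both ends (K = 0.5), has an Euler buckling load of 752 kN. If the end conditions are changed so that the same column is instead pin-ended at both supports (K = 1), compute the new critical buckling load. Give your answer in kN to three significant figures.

P_cr ≈ 188 kN

P_cr ∝ 1/K², so P_cr,new = P_cr,old × (K_old/K_new)² = 752 × (0.5/1)²
= 752 × 0.2500 = 188 kN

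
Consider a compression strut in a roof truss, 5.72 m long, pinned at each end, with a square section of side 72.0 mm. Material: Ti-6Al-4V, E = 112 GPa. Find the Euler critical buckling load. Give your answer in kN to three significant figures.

P_cr ≈ 75.7 kN

I = a⁴/12 = 72.0⁴/12 = 2.239×10^6 mm⁴
I = 2.239×10^6 mm⁴ = 2.239×10^-6 m⁴
Effective length L_e = K·L = 1 × 5.72 = 5.720 m
P_cr = π²EI / L_e² = π² × 112×10⁹ × 2.239×10^-6 / 5.720² = 7.566×10^4 N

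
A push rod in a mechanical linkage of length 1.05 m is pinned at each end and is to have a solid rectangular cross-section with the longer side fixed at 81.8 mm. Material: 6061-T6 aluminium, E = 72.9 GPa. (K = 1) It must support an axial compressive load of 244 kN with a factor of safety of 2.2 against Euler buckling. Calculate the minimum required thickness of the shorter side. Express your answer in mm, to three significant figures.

b ≈ 49.4 mm

Required P_cr = n·P = 2.2 × 244 = 536.8 kN
L_e = K·L = 1 × 1.05 = 1.050 m
Required I = P_cr·L_e²/(π²E) = 5.368×10^5 × 1.050² / (π² × 7.29×10^10) = 8.226×10^-7 m⁴
I_req = 8.226×10^5 mm⁴
Rectangle, weak axis: I_min = h·b³/12 with h = 81.8 mm fixed  ⇒  b = (12I/h)^(1/3) = 49.4 mm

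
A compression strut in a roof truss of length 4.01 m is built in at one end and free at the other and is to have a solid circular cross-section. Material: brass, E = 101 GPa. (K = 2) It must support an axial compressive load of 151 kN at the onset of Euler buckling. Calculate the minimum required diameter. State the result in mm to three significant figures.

L_e = K·L = 2 × 4.01 = 8.020 m
Required I = P_cr·L_e²/(π²E) = 1.510×10^5 × 8.020² / (π² × 1.01×10^11) = 9.743×10^-6 m⁴
I_req = 9.743×10^6 mm⁴
Solid circle: I = πd⁴/64  ⇒  d = (64I/π)^(1/4) = (64×9.743×10^6/π)^(1/4) = 119 mm

d ≈ 119 mm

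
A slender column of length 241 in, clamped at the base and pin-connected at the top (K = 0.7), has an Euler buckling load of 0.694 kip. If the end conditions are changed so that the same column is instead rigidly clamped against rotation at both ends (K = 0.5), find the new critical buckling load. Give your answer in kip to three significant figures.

P_cr ∝ 1/K², so P_cr,new = P_cr,old × (K_old/K_new)² = 0.694 × (0.7/0.5)²
= 0.694 × 1.960 = 1.36 kip

P_cr ≈ 1.36 kip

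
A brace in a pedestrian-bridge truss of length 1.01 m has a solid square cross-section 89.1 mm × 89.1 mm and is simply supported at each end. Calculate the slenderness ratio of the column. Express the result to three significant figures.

I = a⁴/12 = 89.1⁴/12 = 5.252×10^6 mm⁴
A = 7.939×10^3 mm²;  r_min = √(I/A) = √(5.252×10^6/7.939×10^3) = 25.72 mm
L_e = K·L = 1 × 1.01 m = 1.010 m = 1010.0 mm
λ = L_e / r_min = 1010.0 / 25.72 = 39.3

λ ≈ 39.3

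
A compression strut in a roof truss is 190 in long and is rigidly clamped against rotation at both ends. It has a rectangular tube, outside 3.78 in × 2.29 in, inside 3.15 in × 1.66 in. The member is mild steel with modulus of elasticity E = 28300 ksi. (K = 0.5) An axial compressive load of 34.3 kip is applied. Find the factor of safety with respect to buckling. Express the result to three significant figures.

Weak-axis I_min = (h_o·b_o³ − h_i·b_i³)/12 with b_o = 2.29, b_i = 1.660 in (shorter outer/inner sides).
I_min = (3.78×2.29³ − 3.150×1.660³)/12 = 2.582 in⁴
Effective length L_e = K·L = 0.5 × 190 = 95.00 in
P_cr = π²EI / L_e² = π² × 28300×10³ × 2.582 / 95.00² = 7.991×10^4 lb
Factor of safety n = P_cr / P = 79.911 / 34.3 = 2.33

n ≈ 2.33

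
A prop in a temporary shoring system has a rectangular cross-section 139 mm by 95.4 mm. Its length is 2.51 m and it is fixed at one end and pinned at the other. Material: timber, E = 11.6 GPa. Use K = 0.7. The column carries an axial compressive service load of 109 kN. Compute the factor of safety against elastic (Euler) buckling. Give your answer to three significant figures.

n ≈ 3.42

Buckling occurs about the weak axis: I_min = h·b³/12 with b = 95.4 mm (the shorter side).
I_min = 139×95.4³/12 = 1.006×10^7 mm⁴
I = 1.006×10^7 mm⁴ = 1.006×10^-5 m⁴
Effective length L_e = K·L = 0.7 × 2.51 = 1.757 m
P_cr = π²EI / L_e² = π² × 11.6×10⁹ × 1.006×10^-5 / 1.757² = 3.730×10^5 N
Factor of safety n = P_cr / P = 372.99 / 109 = 3.42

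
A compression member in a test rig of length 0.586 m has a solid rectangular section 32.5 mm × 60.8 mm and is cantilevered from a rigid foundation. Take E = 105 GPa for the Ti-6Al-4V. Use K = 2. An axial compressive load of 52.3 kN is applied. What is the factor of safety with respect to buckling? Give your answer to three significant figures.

Buckling occurs about the weak axis: I_min = h·b³/12 with b = 32.5 mm (the shorter side).
I_min = 60.8×32.5³/12 = 1.739×10^5 mm⁴
I = 1.739×10^5 mm⁴ = 1.739×10^-7 m⁴
Effective length L_e = K·L = 2 × 0.586 = 1.172 m
P_cr = π²EI / L_e² = π² × 105×10⁹ × 1.739×10^-7 / 1.172² = 1.312×10^5 N
Factor of safety n = P_cr / P = 131.22 / 52.3 = 2.51

n ≈ 2.51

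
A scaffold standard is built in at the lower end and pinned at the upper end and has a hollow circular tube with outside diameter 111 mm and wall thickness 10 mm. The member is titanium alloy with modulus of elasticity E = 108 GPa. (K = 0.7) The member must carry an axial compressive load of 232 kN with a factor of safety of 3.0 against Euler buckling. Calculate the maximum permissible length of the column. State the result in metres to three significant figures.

L_max ≈ 3.57 m

Inner diameter d_i = 111 − 2×10 = 91.00 mm
I = π(d_o⁴ − d_i⁴)/64 = π(111⁴ − 91.00⁴)/64 = 4.086×10^6 mm⁴
I = 4.086×10^-6 m⁴
Required critical load P_cr = n·P = 3.0 × 232 = 696.0 kN = 6.960×10^5 N
From P_cr = π²EI/(K·L)²:  L = (1/K)·√(π²EI/P_cr) = (1/0.7)·√(π²×1.08×10^11×4.086×10^-6/6.960×10^5)
L = 3.57 m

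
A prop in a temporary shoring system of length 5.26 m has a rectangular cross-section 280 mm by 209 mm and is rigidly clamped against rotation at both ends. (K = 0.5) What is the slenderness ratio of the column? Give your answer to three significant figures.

For a rectangle r_min = b/√12 = 209/√12 = 60.33 mm
L_e = K·L = 0.5 × 5.26 m = 2.630 m = 2630.0 mm
λ = L_e / r_min = 2630.0 / 60.33 = 43.6

λ ≈ 43.6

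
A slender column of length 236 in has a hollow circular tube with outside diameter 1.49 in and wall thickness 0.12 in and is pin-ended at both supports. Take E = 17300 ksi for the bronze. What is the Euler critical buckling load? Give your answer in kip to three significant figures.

Inner diameter d_i = 1.49 − 2×0.12 = 1.250 in
I = π(d_o⁴ − d_i⁴)/64 = π(1.49⁴ − 1.250⁴)/64 = 0.1221 in⁴
Effective length L_e = K·L = 1 × 236 = 236.0 in
P_cr = π²EI / L_e² = π² × 17300×10³ × 0.1221 / 236.0² = 374.3 lb

P_cr ≈ 0.374 kip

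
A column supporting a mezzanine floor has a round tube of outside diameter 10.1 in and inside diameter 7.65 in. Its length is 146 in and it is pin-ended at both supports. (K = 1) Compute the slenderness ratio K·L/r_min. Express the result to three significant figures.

d_o = 10.1 in, d_i = 7.65 in
I = π(d_o⁴ − d_i⁴)/64 = π(10.1⁴ − 7.650⁴)/64 = 342.7 in⁴
A = 34.16 in²;  r_min = √(I/A) = √(342.7/34.16) = 3.168 in
L_e = K·L = 1 × 146 = 146.0 in
λ = L_e / r_min = 146.00 / 3.168 = 46.1

λ ≈ 46.1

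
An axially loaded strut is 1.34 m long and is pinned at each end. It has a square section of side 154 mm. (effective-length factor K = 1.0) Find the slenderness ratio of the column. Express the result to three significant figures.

λ ≈ 30.1

For a square r = a/√12 = 154/√12 = 44.46 mm
L_e = K·L = 1 × 1.34 m = 1.340 m = 1340.0 mm
λ = L_e / r_min = 1340.0 / 44.46 = 30.1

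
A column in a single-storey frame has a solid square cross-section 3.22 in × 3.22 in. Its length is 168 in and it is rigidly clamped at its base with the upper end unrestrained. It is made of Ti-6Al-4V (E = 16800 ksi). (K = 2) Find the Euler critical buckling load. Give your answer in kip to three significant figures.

P_cr ≈ 13.2 kip

I = a⁴/12 = 3.22⁴/12 = 8.959 in⁴
Effective length L_e = K·L = 2 × 168 = 336.0 in
P_cr = π²EI / L_e² = π² × 16800×10³ × 8.959 / 336.0² = 1.316×10^4 lb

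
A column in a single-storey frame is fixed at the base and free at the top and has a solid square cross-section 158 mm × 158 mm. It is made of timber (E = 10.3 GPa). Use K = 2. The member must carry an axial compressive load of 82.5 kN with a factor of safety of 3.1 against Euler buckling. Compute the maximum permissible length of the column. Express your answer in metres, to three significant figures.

L_max ≈ 2.27 m

I = a⁴/12 = 158⁴/12 = 5.193×10^7 mm⁴
I = 5.193×10^-5 m⁴
Required critical load P_cr = n·P = 3.1 × 82.5 = 255.8 kN = 2.558×10^5 N
From P_cr = π²EI/(K·L)²:  L = (1/K)·√(π²EI/P_cr) = (1/2)·√(π²×1.03×10^10×5.193×10^-5/2.558×10^5)
L = 2.27 m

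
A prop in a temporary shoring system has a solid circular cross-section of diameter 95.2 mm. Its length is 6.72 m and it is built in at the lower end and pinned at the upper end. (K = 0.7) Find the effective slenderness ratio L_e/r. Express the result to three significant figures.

λ ≈ 198

For a solid circle r = d/4 = 95.2/4 = 23.80 mm
L_e = K·L = 0.7 × 6.72 m = 4.704 m = 4704.0 mm
λ = L_e / r_min = 4704.0 / 23.80 = 198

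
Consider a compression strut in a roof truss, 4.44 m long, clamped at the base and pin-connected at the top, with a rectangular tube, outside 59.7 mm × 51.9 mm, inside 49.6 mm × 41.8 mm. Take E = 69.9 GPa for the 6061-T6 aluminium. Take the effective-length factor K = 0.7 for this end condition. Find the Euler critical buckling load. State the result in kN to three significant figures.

P_cr ≈ 28.1 kN

Weak-axis I_min = (h_o·b_o³ − h_i·b_i³)/12 with b_o = 51.9, b_i = 41.80 mm (shorter outer/inner sides).
I_min = (59.7×51.9³ − 49.60×41.80³)/12 = 3.936×10^5 mm⁴
I = 3.936×10^5 mm⁴ = 3.936×10^-7 m⁴
Effective length L_e = K·L = 0.7 × 4.44 = 3.108 m
P_cr = π²EI / L_e² = π² × 69.9×10⁹ × 3.936×10^-7 / 3.108² = 2.811×10^4 N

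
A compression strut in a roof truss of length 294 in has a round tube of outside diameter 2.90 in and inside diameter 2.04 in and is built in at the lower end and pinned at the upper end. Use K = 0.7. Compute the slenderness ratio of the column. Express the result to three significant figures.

d_o = 2.90 in, d_i = 2.04 in
I = π(d_o⁴ − d_i⁴)/64 = π(2.90⁴ − 2.040⁴)/64 = 2.622 in⁴
A = 3.337 in²;  r_min = √(I/A) = √(2.622/3.337) = 0.8864 in
L_e = K·L = 0.7 × 294 = 205.8 in
λ = L_e / r_min = 205.80 / 0.8864 = 232

λ ≈ 232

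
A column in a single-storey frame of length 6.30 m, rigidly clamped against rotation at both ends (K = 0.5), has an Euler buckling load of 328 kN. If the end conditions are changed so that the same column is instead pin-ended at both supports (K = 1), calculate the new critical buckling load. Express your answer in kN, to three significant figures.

P_cr ≈ 82.0 kN

P_cr ∝ 1/K², so P_cr,new = P_cr,old × (K_old/K_new)² = 328 × (0.5/1)²
= 328 × 0.2500 = 82.0 kN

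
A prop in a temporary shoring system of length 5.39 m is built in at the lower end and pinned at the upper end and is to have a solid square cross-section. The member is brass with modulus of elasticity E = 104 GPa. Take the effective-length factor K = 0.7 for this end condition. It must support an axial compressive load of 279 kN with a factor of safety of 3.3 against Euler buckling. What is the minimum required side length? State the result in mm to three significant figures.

a ≈ 111 mm

Required P_cr = n·P = 3.3 × 279 = 920.7 kN
L_e = K·L = 0.7 × 5.39 = 3.773 m
Required I = P_cr·L_e²/(π²E) = 9.207×10^5 × 3.773² / (π² × 1.04×10^11) = 1.277×10^-5 m⁴
I_req = 1.277×10^7 mm⁴
Solid square: I = a⁴/12  ⇒  a = (12I)^(1/4) = (12×1.277×10^7)^(1/4) = 111 mm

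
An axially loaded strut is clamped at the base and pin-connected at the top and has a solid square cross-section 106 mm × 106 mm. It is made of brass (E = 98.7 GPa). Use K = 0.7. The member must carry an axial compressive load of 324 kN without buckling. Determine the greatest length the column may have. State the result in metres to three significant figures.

L_max ≈ 8.03 m

I = a⁴/12 = 106⁴/12 = 1.052×10^7 mm⁴
I = 1.052×10^-5 m⁴
At the buckling limit P_cr = P = 3.240×10^5 N
From P_cr = π²EI/(K·L)²:  L = (1/K)·√(π²EI/P_cr) = (1/0.7)·√(π²×9.87×10^10×1.052×10^-5/3.240×10^5)
L = 8.03 m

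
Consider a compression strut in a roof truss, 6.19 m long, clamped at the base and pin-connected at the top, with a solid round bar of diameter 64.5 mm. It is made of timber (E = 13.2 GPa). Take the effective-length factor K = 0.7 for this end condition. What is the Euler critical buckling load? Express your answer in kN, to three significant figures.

P_cr ≈ 5.90 kN

I = πd⁴/64 = π×64.5⁴/64 = 8.496×10^5 mm⁴
I = 8.496×10^5 mm⁴ = 8.496×10^-7 m⁴
Effective length L_e = K·L = 0.7 × 6.19 = 4.333 m
P_cr = π²EI / L_e² = π² × 13.2×10⁹ × 8.496×10^-7 / 4.333² = 5.895×10^3 N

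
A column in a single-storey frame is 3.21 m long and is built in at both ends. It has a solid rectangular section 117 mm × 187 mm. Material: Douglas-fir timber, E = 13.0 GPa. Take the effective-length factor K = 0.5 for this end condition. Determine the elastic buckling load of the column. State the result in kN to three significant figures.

Buckling occurs about the weak axis: I_min = h·b³/12 with b = 117 mm (the shorter side).
I_min = 187×117³/12 = 2.496×10^7 mm⁴
I = 2.496×10^7 mm⁴ = 2.496×10^-5 m⁴
Effective length L_e = K·L = 0.5 × 3.21 = 1.605 m
P_cr = π²EI / L_e² = π² × 13.0×10⁹ × 2.496×10^-5 / 1.605² = 1.243×10^6 N

P_cr ≈ 1240 kN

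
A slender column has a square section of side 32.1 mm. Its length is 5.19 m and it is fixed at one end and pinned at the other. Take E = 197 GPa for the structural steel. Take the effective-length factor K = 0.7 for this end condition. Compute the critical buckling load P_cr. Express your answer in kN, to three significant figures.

I = a⁴/12 = 32.1⁴/12 = 8.848×10^4 mm⁴
I = 8.848×10^4 mm⁴ = 8.848×10^-8 m⁴
Effective length L_e = K·L = 0.7 × 5.19 = 3.633 m
P_cr = π²EI / L_e² = π² × 197×10⁹ × 8.848×10^-8 / 3.633² = 1.303×10^4 N

P_cr ≈ 13.0 kN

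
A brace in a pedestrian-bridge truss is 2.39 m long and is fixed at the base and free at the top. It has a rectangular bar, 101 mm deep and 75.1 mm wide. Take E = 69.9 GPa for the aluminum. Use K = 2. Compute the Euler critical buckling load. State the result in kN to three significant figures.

P_cr ≈ 108 kN

Buckling occurs about the weak axis: I_min = h·b³/12 with b = 75.1 mm (the shorter side).
I_min = 101×75.1³/12 = 3.565×10^6 mm⁴
I = 3.565×10^6 mm⁴ = 3.565×10^-6 m⁴
Effective length L_e = K·L = 2 × 2.39 = 4.780 m
P_cr = π²EI / L_e² = π² × 69.9×10⁹ × 3.565×10^-6 / 4.780² = 1.076×10^5 N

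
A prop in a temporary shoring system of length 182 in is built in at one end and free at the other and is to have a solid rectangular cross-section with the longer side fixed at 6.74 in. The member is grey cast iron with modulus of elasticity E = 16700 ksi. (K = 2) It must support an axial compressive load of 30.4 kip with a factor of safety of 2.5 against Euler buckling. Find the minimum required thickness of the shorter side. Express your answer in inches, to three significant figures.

Required P_cr = n·P = 2.5 × 30.4 = 76.00 kip
L_e = K·L = 2 × 182 = 364.0 in
Required I = P_cr·L_e²/(π²E) = 7.600×10^4 × 364.0² / (π² × 1.67×10^7) = 61.09 in⁴
Rectangle, weak axis: I_min = h·b³/12 with h = 6.74 in fixed  ⇒  b = (12I/h)^(1/3) = 4.77 in

b ≈ 4.77 in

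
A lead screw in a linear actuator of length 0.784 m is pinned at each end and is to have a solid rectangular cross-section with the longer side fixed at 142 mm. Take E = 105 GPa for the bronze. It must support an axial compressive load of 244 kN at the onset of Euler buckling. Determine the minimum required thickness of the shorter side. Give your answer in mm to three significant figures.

L_e = K·L = 1 × 0.784 = 0.7840 m
Required I = P_cr·L_e²/(π²E) = 2.440×10^5 × 0.7840² / (π² × 1.05×10^11) = 1.447×10^-7 m⁴
I_req = 1.447×10^5 mm⁴
Rectangle, weak axis: I_min = h·b³/12 with h = 142 mm fixed  ⇒  b = (12I/h)^(1/3) = 23.0 mm

b ≈ 23.0 mm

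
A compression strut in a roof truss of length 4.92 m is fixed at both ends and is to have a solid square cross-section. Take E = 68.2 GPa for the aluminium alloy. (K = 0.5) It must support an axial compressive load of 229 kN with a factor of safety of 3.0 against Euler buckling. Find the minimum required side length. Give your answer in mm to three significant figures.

Required P_cr = n·P = 3.0 × 229 = 687.0 kN
L_e = K·L = 0.5 × 4.92 = 2.460 m
Required I = P_cr·L_e²/(π²E) = 6.870×10^5 × 2.460² / (π² × 6.82×10^10) = 6.177×10^-6 m⁴
I_req = 6.177×10^6 mm⁴
Solid square: I = a⁴/12  ⇒  a = (12I)^(1/4) = (12×6.177×10^6)^(1/4) = 92.8 mm

a ≈ 92.8 mm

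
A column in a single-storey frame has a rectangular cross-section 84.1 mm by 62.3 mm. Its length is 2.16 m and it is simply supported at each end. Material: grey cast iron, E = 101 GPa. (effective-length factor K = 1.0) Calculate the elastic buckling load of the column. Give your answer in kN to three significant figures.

P_cr ≈ 362 kN

Buckling occurs about the weak axis: I_min = h·b³/12 with b = 62.3 mm (the shorter side).
I_min = 84.1×62.3³/12 = 1.695×10^6 mm⁴
I = 1.695×10^6 mm⁴ = 1.695×10^-6 m⁴
Effective length L_e = K·L = 1 × 2.16 = 2.160 m
P_cr = π²EI / L_e² = π² × 101×10⁹ × 1.695×10^-6 / 2.160² = 3.621×10^5 N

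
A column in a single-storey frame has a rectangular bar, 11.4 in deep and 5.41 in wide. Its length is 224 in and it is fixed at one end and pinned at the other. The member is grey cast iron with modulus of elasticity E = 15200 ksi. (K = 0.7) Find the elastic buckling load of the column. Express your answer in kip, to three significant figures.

P_cr ≈ 918 kip

Buckling occurs about the weak axis: I_min = h·b³/12 with b = 5.41 in (the shorter side).
I_min = 11.4×5.41³/12 = 150.4 in⁴
Effective length L_e = K·L = 0.7 × 224 = 156.8 in
P_cr = π²EI / L_e² = π² × 15200×10³ × 150.4 / 156.8² = 9.178×10^5 lb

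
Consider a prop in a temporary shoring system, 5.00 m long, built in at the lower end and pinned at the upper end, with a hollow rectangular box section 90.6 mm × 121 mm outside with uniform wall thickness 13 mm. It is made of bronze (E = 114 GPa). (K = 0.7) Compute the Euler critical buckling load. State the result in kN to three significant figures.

P_cr ≈ 493 kN

Inner dimensions: h_i = 121 − 2×13 = 95.00 mm, b_i = 90.6 − 2×13 = 64.60 mm
Weak-axis I_min = (h_o·b_o³ − h_i·b_i³)/12 with b_o = 90.6, b_i = 64.60 mm (shorter outer/inner sides).
I_min = (121×90.6³ − 95.00×64.60³)/12 = 5.365×10^6 mm⁴
I = 5.365×10^6 mm⁴ = 5.365×10^-6 m⁴
Effective length L_e = K·L = 0.7 × 5.00 = 3.500 m
P_cr = π²EI / L_e² = π² × 114×10⁹ × 5.365×10^-6 / 3.500² = 4.927×10^5 N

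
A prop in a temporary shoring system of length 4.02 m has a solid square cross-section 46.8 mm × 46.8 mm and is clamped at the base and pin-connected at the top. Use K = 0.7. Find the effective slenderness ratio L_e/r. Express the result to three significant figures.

λ ≈ 208

I = a⁴/12 = 46.8⁴/12 = 3.998×10^5 mm⁴
A = 2.190×10^3 mm²;  r_min = √(I/A) = √(3.998×10^5/2.190×10^3) = 13.51 mm
L_e = K·L = 0.7 × 4.02 m = 2.814 m = 2814.0 mm
λ = L_e / r_min = 2814.0 / 13.51 = 208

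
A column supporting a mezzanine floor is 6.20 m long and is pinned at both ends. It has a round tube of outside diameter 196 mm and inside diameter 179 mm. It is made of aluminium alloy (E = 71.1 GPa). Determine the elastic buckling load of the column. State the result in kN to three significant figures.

P_cr ≈ 402 kN

d_o = 196 mm, d_i = 179 mm
I = π(d_o⁴ − d_i⁴)/64 = π(196⁴ − 179.0⁴)/64 = 2.205×10^7 mm⁴
I = 2.205×10^7 mm⁴ = 2.205×10^-5 m⁴
Effective length L_e = K·L = 1 × 6.20 = 6.200 m
P_cr = π²EI / L_e² = π² × 71.1×10⁹ × 2.205×10^-5 / 6.200² = 4.025×10^5 N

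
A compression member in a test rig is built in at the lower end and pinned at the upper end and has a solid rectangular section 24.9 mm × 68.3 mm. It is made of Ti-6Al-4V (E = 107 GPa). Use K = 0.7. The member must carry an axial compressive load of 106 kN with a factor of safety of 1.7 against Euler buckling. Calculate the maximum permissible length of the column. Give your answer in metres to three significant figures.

Buckling occurs about the weak axis: I_min = h·b³/12 with b = 24.9 mm (the shorter side).
I_min = 68.3×24.9³/12 = 8.787×10^4 mm⁴
I = 8.787×10^-8 m⁴
Required critical load P_cr = n·P = 1.7 × 106 = 180.2 kN = 1.802×10^5 N
From P_cr = π²EI/(K·L)²:  L = (1/K)·√(π²EI/P_cr) = (1/0.7)·√(π²×1.07×10^11×8.787×10^-8/1.802×10^5)
L = 1.03 m

L_max ≈ 1.03 m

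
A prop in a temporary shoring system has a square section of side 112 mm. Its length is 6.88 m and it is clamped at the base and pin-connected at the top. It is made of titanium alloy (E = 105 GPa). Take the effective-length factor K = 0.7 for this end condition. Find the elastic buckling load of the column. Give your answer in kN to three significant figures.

P_cr ≈ 586 kN

I = a⁴/12 = 112⁴/12 = 1.311×10^7 mm⁴
I = 1.311×10^7 mm⁴ = 1.311×10^-5 m⁴
Effective length L_e = K·L = 0.7 × 6.88 = 4.816 m
P_cr = π²EI / L_e² = π² × 105×10⁹ × 1.311×10^-5 / 4.816² = 5.859×10^5 N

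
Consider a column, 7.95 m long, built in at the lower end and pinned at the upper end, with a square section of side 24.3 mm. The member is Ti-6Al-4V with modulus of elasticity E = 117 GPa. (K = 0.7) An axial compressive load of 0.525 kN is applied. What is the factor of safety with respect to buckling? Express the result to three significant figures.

I = a⁴/12 = 24.3⁴/12 = 2.906×10^4 mm⁴
I = 2.906×10^4 mm⁴ = 2.906×10^-8 m⁴
Effective length L_e = K·L = 0.7 × 7.95 = 5.565 m
P_cr = π²EI / L_e² = π² × 117×10⁹ × 2.906×10^-8 / 5.565² = 1.083×10^3 N
Factor of safety n = P_cr / P = 1.0834 / 0.525 = 2.06

n ≈ 2.06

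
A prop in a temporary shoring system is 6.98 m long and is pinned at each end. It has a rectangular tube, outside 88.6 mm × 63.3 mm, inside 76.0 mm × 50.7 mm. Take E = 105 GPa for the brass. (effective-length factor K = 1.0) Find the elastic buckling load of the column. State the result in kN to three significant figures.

P_cr ≈ 22.3 kN

Weak-axis I_min = (h_o·b_o³ − h_i·b_i³)/12 with b_o = 63.3, b_i = 50.70 mm (shorter outer/inner sides).
I_min = (88.6×63.3³ − 76.00×50.70³)/12 = 1.047×10^6 mm⁴
I = 1.047×10^6 mm⁴ = 1.047×10^-6 m⁴
Effective length L_e = K·L = 1 × 6.98 = 6.980 m
P_cr = π²EI / L_e² = π² × 105×10⁹ × 1.047×10^-6 / 6.980² = 2.228×10^4 N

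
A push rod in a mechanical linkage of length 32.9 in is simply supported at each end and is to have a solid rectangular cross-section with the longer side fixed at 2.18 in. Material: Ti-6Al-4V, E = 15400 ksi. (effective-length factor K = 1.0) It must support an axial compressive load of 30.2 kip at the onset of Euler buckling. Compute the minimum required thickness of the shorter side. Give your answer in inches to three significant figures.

b ≈ 1.06 in

L_e = K·L = 1 × 32.9 = 32.90 in
Required I = P_cr·L_e²/(π²E) = 3.020×10^4 × 32.90² / (π² × 1.54×10^7) = 0.2151 in⁴
Rectangle, weak axis: I_min = h·b³/12 with h = 2.18 in fixed  ⇒  b = (12I/h)^(1/3) = 1.06 in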